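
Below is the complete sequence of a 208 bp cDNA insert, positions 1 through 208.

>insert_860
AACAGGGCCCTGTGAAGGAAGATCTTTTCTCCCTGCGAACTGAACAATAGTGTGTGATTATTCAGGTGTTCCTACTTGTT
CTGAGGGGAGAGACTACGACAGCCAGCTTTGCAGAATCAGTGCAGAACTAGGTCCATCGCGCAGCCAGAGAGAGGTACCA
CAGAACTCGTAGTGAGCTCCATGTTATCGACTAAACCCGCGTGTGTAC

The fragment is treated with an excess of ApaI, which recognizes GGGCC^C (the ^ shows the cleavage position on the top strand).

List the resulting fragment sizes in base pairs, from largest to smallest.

The ApaI site (GGGCCC) starts at position 5.
ApaI cuts after base 5 of each site (before the last base), so after position 9.
Linear molecule, 1 cut → 2 fragments:
  1–9 → 9 bp
  10–208 → 199 bp
Sorted largest to smallest: 199, 9 bp.

199, 9 bp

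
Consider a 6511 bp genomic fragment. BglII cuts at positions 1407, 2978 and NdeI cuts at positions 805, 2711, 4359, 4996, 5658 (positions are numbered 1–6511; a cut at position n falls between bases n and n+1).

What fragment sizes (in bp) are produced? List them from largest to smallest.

Combined cut positions (sorted): 805, 1407, 2711, 2978, 4359, 4996, 5658.
Linear molecule, 7 cuts → 8 fragments:
  805 − 0 = 805 bp
  1407 − 805 = 602 bp
  2711 − 1407 = 1304 bp
  2978 − 2711 = 267 bp
  4359 − 2978 = 1381 bp
  4996 − 4359 = 637 bp
  5658 − 4996 = 662 bp
  6511 − 5658 = 853 bp
Sorted largest to smallest: 1381, 1304, 853, 805, 662, 637, 602, 267 bp.

1381, 1304, 853, 805, 662, 637, 602, 267 bp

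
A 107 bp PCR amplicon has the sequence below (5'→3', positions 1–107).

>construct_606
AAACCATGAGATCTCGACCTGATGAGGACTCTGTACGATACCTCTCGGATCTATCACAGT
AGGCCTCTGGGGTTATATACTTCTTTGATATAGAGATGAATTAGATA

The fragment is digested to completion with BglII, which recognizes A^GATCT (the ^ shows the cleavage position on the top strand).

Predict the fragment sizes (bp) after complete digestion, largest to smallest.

98, 9 bp

The BglII site (AGATCT) starts at position 9.
BglII cuts after the first base of each site, so after position 9.
Linear molecule, 1 cut → 2 fragments:
  1–9 → 9 bp
  10–107 → 98 bp
Sorted largest to smallest: 98, 9 bp.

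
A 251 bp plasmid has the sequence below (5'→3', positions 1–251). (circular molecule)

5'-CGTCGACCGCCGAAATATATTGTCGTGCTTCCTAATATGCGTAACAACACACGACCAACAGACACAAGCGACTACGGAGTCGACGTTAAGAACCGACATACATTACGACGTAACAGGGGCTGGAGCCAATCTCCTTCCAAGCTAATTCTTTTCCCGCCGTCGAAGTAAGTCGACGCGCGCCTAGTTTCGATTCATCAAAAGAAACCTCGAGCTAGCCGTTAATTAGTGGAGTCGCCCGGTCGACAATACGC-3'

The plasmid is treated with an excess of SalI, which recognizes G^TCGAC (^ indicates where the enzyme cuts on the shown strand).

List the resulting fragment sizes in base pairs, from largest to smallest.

SalI sites (GTCGAC) start at positions 2, 79, 169, 239.
SalI cuts after the first base of each site, so after positions 2, 79, 169, 239.
Circular molecule, 4 cuts → 4 fragments:
  3–79 → 77 bp
  80–169 → 90 bp
  170–239 → 70 bp
  240–251 then 1–2 → 12 + 2 = 14 bp
Sorted largest to smallest: 90, 77, 70, 14 bp.

90, 77, 70, 14 bp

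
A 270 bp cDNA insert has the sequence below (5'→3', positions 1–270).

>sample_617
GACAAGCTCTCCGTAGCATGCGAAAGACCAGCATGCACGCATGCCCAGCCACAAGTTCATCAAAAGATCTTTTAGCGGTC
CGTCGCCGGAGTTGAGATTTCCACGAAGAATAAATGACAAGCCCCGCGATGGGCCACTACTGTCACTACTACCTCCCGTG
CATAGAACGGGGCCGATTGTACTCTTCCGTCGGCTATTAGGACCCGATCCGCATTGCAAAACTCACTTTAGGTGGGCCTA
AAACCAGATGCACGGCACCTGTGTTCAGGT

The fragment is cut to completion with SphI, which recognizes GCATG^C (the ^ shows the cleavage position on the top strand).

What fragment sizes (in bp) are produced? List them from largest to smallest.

227, 20, 15, 8 bp

SphI sites (GCATGC) start at positions 16, 31, 39.
SphI cuts after base 5 of each site (before the last base), so after positions 20, 35, 43.
Linear molecule, 3 cuts → 4 fragments:
  1–20 → 20 bp
  21–35 → 15 bp
  36–43 → 8 bp
  44–270 → 227 bp
Sorted largest to smallest: 227, 20, 15, 8 bp.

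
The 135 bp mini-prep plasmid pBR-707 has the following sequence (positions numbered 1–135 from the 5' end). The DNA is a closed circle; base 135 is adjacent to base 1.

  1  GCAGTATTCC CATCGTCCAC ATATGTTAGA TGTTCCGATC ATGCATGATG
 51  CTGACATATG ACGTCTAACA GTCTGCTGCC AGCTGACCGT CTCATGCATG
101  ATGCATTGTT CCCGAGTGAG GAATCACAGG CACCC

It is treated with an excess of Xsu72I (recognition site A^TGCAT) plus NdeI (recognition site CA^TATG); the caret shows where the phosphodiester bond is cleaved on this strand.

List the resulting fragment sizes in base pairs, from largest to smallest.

55, 38, 20, 15, 7 bp

Xsu72I sites (ATGCAT) start at positions 41, 94, 101.
Xsu72I cuts after the first base of each site, so after positions 41, 94, 101.
NdeI sites (CATATG) start at positions 20, 55.
NdeI cuts after base 2 of each site, so after positions 21, 56.
Combined cut positions: 21, 41, 56, 94, 101.
Circular molecule, 5 cuts → 5 fragments:
  22–41 → 20 bp
  42–56 → 15 bp
  57–94 → 38 bp
  95–101 → 7 bp
  102–135 then 1–21 → 34 + 21 = 55 bp
Sorted largest to smallest: 55, 38, 20, 15, 7 bp.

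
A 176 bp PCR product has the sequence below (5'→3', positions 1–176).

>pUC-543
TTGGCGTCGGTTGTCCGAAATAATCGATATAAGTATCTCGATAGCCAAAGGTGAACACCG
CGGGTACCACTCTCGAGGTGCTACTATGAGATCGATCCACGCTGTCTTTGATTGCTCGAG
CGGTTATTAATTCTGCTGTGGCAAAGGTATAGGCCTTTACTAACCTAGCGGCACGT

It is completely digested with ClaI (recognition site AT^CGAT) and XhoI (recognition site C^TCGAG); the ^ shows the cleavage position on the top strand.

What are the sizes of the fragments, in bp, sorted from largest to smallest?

ClaI sites (ATCGAT) start at positions 23, 91.
ClaI cuts after base 2 of each site, so after positions 24, 92.
XhoI sites (CTCGAG) start at positions 72, 115.
XhoI cuts after the first base of each site, so after positions 72, 115.
Combined cut positions: 24, 72, 92, 115.
Linear molecule, 4 cuts → 5 fragments:
  1–24 → 24 bp
  25–72 → 48 bp
  73–92 → 20 bp
  93–115 → 23 bp
  116–176 → 61 bp
Sorted largest to smallest: 61, 48, 24, 23, 20 bp.

61, 48, 24, 23, 20 bp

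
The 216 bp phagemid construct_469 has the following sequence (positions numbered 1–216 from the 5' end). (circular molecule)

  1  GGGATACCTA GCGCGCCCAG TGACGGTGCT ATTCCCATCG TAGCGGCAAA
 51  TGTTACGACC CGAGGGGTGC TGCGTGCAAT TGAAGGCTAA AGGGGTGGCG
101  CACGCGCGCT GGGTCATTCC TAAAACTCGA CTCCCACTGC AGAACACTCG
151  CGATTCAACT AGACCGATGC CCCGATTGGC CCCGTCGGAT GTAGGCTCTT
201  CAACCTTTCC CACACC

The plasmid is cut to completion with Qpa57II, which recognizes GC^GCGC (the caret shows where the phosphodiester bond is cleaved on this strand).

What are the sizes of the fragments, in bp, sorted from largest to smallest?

123, 93 bp

Qpa57II sites (GCGCGC) start at positions 11, 104.
Qpa57II cuts after base 2 of each site, so after positions 12, 105.
Circular molecule, 2 cuts → 2 fragments:
  13–105 → 93 bp
  106–216 then 1–12 → 111 + 12 = 123 bp
Sorted largest to smallest: 123, 93 bp.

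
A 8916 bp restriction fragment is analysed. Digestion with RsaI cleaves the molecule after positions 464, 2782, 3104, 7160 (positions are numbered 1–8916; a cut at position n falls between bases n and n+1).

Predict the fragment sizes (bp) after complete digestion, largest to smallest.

Linear molecule, 4 cuts → 5 fragments:
  464 − 0 = 464 bp
  2782 − 464 = 2318 bp
  3104 − 2782 = 322 bp
  7160 − 3104 = 4056 bp
  8916 − 7160 = 1756 bp
Sorted largest to smallest: 4056, 2318, 1756, 464, 322 bp.

4056, 2318, 1756, 464, 322 bp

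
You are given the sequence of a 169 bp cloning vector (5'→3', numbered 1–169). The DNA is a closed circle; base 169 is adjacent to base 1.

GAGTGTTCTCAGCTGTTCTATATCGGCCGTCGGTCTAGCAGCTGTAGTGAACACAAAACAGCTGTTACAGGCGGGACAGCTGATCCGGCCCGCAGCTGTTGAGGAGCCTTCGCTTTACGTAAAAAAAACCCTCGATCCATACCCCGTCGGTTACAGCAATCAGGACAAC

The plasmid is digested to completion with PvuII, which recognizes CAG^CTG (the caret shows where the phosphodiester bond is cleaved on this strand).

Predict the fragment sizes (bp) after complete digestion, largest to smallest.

PvuII sites (CAGCTG) start at positions 10, 39, 59, 77, 93.
PvuII cuts after base 3 of each site, so after positions 12, 41, 61, 79, 95.
Circular molecule, 5 cuts → 5 fragments:
  13–41 → 29 bp
  42–61 → 20 bp
  62–79 → 18 bp
  80–95 → 16 bp
  96–169 then 1–12 → 74 + 12 = 86 bp
Sorted largest to smallest: 86, 29, 20, 18, 16 bp.

86, 29, 20, 18, 16 bp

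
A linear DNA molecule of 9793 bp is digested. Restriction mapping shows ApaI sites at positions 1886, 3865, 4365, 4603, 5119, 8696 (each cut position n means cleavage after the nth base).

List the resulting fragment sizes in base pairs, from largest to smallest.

Linear molecule, 6 cuts → 7 fragments:
  1886 − 0 = 1886 bp
  3865 − 1886 = 1979 bp
  4365 − 3865 = 500 bp
  4603 − 4365 = 238 bp
  5119 − 4603 = 516 bp
  8696 − 5119 = 3577 bp
  9793 − 8696 = 1097 bp
Sorted largest to smallest: 3577, 1979, 1886, 1097, 516, 500, 238 bp.

3577, 1979, 1886, 1097, 516, 500, 238 bp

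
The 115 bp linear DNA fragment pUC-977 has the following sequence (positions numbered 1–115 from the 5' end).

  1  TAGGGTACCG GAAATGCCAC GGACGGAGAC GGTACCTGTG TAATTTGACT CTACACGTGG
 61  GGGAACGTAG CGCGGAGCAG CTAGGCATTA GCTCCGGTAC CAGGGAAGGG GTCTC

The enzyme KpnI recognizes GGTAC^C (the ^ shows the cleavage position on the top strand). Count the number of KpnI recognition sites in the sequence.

3

GGTACC occurs starting at positions 4, 31, 96.
KpnI cuts at 3 sites.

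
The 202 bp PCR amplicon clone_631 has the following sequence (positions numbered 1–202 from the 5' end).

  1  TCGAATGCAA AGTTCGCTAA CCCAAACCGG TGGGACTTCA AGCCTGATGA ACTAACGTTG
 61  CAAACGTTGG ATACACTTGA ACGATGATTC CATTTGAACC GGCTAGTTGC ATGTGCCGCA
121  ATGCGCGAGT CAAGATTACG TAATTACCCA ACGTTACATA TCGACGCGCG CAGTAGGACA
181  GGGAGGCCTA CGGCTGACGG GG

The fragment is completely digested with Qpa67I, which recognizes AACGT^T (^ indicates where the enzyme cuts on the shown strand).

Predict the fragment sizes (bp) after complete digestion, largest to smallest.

87, 58, 48, 9 bp

Qpa67I sites (AACGTT) start at positions 54, 63, 150.
Qpa67I cuts after base 5 of each site (before the last base), so after positions 58, 67, 154.
Linear molecule, 3 cuts → 4 fragments:
  1–58 → 58 bp
  59–67 → 9 bp
  68–154 → 87 bp
  155–202 → 48 bp
Sorted largest to smallest: 87, 58, 48, 9 bp.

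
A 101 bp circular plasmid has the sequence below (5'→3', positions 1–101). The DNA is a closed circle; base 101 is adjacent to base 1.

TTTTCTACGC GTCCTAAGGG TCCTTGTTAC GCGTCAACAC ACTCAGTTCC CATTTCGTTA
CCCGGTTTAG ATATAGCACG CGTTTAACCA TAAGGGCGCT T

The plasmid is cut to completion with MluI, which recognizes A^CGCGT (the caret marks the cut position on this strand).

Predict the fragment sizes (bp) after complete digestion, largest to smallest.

MluI sites (ACGCGT) start at positions 7, 29, 78.
MluI cuts after the first base of each site, so after positions 7, 29, 78.
Circular molecule, 3 cuts → 3 fragments:
  8–29 → 22 bp
  30–78 → 49 bp
  79–101 then 1–7 → 23 + 7 = 30 bp
Sorted largest to smallest: 49, 30, 22 bp.

49, 30, 22 bp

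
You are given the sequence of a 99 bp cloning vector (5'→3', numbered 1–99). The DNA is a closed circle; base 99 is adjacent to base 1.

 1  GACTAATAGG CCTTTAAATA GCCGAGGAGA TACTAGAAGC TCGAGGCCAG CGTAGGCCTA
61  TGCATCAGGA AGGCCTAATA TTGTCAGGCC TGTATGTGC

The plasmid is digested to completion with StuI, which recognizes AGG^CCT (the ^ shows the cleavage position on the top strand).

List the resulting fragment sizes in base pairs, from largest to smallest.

StuI sites (AGGCCT) start at positions 8, 54, 71, 86.
StuI cuts after base 3 of each site, so after positions 10, 56, 73, 88.
Circular molecule, 4 cuts → 4 fragments:
  11–56 → 46 bp
  57–73 → 17 bp
  74–88 → 15 bp
  89–99 then 1–10 → 11 + 10 = 21 bp
Sorted largest to smallest: 46, 21, 17, 15 bp.

46, 21, 17, 15 bp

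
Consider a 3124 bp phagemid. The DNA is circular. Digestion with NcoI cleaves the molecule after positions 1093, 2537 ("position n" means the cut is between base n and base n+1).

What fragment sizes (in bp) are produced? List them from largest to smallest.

Circular molecule, 2 cuts → 2 fragments:
  2537 − 1093 = 1444 bp
  wrap: 3124 − 2537 + 1093 = 1680 bp
Sorted largest to smallest: 1680, 1444 bp.

1680, 1444 bp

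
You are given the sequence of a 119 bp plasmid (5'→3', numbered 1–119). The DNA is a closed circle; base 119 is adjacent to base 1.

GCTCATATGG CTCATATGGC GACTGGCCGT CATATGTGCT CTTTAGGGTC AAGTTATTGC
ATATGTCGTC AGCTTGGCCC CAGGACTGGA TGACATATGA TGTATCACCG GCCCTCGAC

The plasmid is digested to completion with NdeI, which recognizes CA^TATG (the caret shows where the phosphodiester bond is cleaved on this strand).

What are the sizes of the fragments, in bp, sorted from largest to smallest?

NdeI sites (CATATG) start at positions 4, 13, 31, 60, 94.
NdeI cuts after base 2 of each site, so after positions 5, 14, 32, 61, 95.
Circular molecule, 5 cuts → 5 fragments:
  6–14 → 9 bp
  15–32 → 18 bp
  33–61 → 29 bp
  62–95 → 34 bp
  96–119 then 1–5 → 24 + 5 = 29 bp
Sorted largest to smallest: 34, 29, 29, 18, 9 bp.

34, 29, 29, 18, 9 bp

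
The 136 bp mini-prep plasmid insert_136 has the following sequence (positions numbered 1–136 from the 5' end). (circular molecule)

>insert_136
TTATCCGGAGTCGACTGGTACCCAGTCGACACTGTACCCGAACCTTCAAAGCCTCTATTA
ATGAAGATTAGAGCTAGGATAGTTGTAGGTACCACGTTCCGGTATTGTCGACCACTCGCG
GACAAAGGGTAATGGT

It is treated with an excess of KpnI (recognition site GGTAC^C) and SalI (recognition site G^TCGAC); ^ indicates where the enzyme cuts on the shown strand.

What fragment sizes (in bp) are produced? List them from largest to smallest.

KpnI sites (GGTACC) start at positions 17, 88.
KpnI cuts after base 5 of each site (before the last base), so after positions 21, 92.
SalI sites (GTCGAC) start at positions 10, 25, 107.
SalI cuts after the first base of each site, so after positions 10, 25, 107.
Combined cut positions: 10, 21, 25, 92, 107.
Circular molecule, 5 cuts → 5 fragments:
  11–21 → 11 bp
  22–25 → 4 bp
  26–92 → 67 bp
  93–107 → 15 bp
  108–136 then 1–10 → 29 + 10 = 39 bp
Sorted largest to smallest: 67, 39, 15, 11, 4 bp.

67, 39, 15, 11, 4 bp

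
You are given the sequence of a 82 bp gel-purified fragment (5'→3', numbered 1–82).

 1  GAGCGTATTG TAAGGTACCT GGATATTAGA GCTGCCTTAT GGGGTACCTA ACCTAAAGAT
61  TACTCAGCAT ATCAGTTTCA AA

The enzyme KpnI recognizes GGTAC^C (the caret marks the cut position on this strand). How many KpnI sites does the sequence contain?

2

GGTACC occurs starting at positions 14, 43.
KpnI cuts at 2 sites.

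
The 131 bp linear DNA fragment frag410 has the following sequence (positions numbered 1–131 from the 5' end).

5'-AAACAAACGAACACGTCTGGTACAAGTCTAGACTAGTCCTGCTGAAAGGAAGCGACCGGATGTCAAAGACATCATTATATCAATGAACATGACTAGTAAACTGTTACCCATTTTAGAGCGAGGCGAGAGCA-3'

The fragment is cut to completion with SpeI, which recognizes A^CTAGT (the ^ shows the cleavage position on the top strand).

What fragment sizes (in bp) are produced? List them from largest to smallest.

60, 39, 32 bp

SpeI sites (ACTAGT) start at positions 32, 92.
SpeI cuts after the first base of each site, so after positions 32, 92.
Linear molecule, 2 cuts → 3 fragments:
  1–32 → 32 bp
  33–92 → 60 bp
  93–131 → 39 bp
Sorted largest to smallest: 60, 39, 32 bp.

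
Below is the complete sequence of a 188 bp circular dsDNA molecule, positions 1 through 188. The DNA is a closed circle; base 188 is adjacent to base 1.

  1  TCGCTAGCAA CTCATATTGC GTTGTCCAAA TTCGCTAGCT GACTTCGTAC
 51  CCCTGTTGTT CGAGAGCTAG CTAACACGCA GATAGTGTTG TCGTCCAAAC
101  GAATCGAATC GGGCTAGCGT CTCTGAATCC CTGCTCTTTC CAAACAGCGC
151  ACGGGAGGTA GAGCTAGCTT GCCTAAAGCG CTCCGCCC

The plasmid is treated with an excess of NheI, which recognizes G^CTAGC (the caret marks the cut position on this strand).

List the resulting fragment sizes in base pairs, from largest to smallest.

NheI sites (GCTAGC) start at positions 3, 34, 66, 113, 163.
NheI cuts after the first base of each site, so after positions 3, 34, 66, 113, 163.
Circular molecule, 5 cuts → 5 fragments:
  4–34 → 31 bp
  35–66 → 32 bp
  67–113 → 47 bp
  114–163 → 50 bp
  164–188 then 1–3 → 25 + 3 = 28 bp
Sorted largest to smallest: 50, 47, 32, 31, 28 bp.

50, 47, 32, 31, 28 bp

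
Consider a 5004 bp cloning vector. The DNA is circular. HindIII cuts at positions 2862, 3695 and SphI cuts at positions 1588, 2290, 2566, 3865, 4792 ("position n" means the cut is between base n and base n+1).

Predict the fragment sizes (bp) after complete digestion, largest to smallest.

1800, 927, 833, 702, 296, 276, 170 bp

Combined cut positions (sorted): 1588, 2290, 2566, 2862, 3695, 3865, 4792.
Circular molecule, 7 cuts → 7 fragments:
  2290 − 1588 = 702 bp
  2566 − 2290 = 276 bp
  2862 − 2566 = 296 bp
  3695 − 2862 = 833 bp
  3865 − 3695 = 170 bp
  4792 − 3865 = 927 bp
  wrap: 5004 − 4792 + 1588 = 1800 bp
Sorted largest to smallest: 1800, 927, 833, 702, 296, 276, 170 bp.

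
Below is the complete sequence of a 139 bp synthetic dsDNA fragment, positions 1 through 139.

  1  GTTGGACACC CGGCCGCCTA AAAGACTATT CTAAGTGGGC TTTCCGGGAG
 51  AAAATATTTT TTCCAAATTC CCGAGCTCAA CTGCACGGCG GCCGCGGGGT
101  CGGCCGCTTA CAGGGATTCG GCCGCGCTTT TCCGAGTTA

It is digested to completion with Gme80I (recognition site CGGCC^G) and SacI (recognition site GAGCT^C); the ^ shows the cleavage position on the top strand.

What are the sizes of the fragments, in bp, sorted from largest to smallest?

Gme80I sites (CGGCCG) start at positions 11, 89, 101, 119.
Gme80I cuts after base 5 of each site (before the last base), so after positions 15, 93, 105, 123.
The SacI site (GAGCTC) starts at position 73.
SacI cuts after base 5 of each site (before the last base), so after position 77.
Combined cut positions: 15, 77, 93, 105, 123.
Linear molecule, 5 cuts → 6 fragments:
  1–15 → 15 bp
  16–77 → 62 bp
  78–93 → 16 bp
  94–105 → 12 bp
  106–123 → 18 bp
  124–139 → 16 bp
Sorted largest to smallest: 62, 18, 16, 16, 15, 12 bp.

62, 18, 16, 16, 15, 12 bp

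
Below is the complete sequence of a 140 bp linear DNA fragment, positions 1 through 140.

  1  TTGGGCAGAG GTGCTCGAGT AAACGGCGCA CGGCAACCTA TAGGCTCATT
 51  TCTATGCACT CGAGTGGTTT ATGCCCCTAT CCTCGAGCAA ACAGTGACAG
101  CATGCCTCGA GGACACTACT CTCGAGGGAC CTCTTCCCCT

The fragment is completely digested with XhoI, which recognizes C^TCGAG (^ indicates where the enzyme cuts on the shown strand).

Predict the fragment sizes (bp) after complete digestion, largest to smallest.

XhoI sites (CTCGAG) start at positions 14, 59, 82, 106, 121.
XhoI cuts after the first base of each site, so after positions 14, 59, 82, 106, 121.
Linear molecule, 5 cuts → 6 fragments:
  1–14 → 14 bp
  15–59 → 45 bp
  60–82 → 23 bp
  83–106 → 24 bp
  107–121 → 15 bp
  122–140 → 19 bp
Sorted largest to smallest: 45, 24, 23, 19, 15, 14 bp.

45, 24, 23, 19, 15, 14 bp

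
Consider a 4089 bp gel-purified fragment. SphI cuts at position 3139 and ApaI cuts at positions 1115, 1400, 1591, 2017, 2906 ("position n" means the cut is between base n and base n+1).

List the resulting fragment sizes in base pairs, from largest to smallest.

1115, 950, 889, 426, 285, 233, 191 bp

Combined cut positions (sorted): 1115, 1400, 1591, 2017, 2906, 3139.
Linear molecule, 6 cuts → 7 fragments:
  1115 − 0 = 1115 bp
  1400 − 1115 = 285 bp
  1591 − 1400 = 191 bp
  2017 − 1591 = 426 bp
  2906 − 2017 = 889 bp
  3139 − 2906 = 233 bp
  4089 − 3139 = 950 bp
Sorted largest to smallest: 1115, 950, 889, 426, 285, 233, 191 bp.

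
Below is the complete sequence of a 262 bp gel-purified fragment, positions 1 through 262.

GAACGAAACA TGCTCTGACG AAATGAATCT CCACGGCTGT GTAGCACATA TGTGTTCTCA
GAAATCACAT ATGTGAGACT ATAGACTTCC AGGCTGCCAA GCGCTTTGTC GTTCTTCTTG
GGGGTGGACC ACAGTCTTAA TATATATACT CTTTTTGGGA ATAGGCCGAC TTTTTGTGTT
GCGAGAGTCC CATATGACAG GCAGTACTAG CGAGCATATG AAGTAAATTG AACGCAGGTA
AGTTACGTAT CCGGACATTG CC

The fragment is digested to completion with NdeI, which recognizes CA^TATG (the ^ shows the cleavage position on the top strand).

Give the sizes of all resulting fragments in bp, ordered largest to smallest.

NdeI sites (CATATG) start at positions 47, 68, 191, 215.
NdeI cuts after base 2 of each site, so after positions 48, 69, 192, 216.
Linear molecule, 4 cuts → 5 fragments:
  1–48 → 48 bp
  49–69 → 21 bp
  70–192 → 123 bp
  193–216 → 24 bp
  217–262 → 46 bp
Sorted largest to smallest: 123, 48, 46, 24, 21 bp.

123, 48, 46, 24, 21 bp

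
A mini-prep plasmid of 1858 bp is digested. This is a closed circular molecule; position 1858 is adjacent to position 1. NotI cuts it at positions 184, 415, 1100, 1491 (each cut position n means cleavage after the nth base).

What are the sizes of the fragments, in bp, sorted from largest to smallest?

Circular molecule, 4 cuts → 4 fragments:
  415 − 184 = 231 bp
  1100 − 415 = 685 bp
  1491 − 1100 = 391 bp
  wrap: 1858 − 1491 + 184 = 551 bp
Sorted largest to smallest: 685, 551, 391, 231 bp.

685, 551, 391, 231 bp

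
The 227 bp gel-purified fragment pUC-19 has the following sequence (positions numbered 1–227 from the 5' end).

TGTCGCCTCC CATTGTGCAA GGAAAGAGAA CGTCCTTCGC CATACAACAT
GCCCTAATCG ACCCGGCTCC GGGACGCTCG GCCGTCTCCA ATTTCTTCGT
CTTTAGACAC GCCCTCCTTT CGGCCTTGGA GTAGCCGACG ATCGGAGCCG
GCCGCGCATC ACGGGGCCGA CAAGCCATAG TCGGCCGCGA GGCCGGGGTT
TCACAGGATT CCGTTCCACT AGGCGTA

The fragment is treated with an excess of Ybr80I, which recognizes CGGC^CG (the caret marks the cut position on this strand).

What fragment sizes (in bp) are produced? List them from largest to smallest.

82, 70, 42, 33 bp

Ybr80I sites (CGGCCG) start at positions 79, 149, 182.
Ybr80I cuts after base 4 of each site, so after positions 82, 152, 185.
Linear molecule, 3 cuts → 4 fragments:
  1–82 → 82 bp
  83–152 → 70 bp
  153–185 → 33 bp
  186–227 → 42 bp
Sorted largest to smallest: 82, 70, 42, 33 bp.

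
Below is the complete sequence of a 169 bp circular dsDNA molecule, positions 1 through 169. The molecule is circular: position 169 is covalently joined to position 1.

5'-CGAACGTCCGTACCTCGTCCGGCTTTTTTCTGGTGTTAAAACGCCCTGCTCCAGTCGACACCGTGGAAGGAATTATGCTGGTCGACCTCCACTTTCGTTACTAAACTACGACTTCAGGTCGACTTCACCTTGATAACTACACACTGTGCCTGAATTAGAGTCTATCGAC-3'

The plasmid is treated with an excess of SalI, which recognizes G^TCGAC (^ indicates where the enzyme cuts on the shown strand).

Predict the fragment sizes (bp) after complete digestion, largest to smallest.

SalI sites (GTCGAC) start at positions 54, 81, 118.
SalI cuts after the first base of each site, so after positions 54, 81, 118.
Circular molecule, 3 cuts → 3 fragments:
  55–81 → 27 bp
  82–118 → 37 bp
  119–169 then 1–54 → 51 + 54 = 105 bp
Sorted largest to smallest: 105, 37, 27 bp.

105, 37, 27 bp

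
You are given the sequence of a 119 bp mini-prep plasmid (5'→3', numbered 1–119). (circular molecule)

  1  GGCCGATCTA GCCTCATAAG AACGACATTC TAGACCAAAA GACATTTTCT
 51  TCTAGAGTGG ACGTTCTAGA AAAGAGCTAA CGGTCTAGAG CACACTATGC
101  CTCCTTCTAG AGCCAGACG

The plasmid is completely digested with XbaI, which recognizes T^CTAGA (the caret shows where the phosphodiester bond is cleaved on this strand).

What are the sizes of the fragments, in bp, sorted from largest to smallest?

42, 22, 22, 19, 14 bp

XbaI sites (TCTAGA) start at positions 29, 51, 65, 84, 106.
XbaI cuts after the first base of each site, so after positions 29, 51, 65, 84, 106.
Circular molecule, 5 cuts → 5 fragments:
  30–51 → 22 bp
  52–65 → 14 bp
  66–84 → 19 bp
  85–106 → 22 bp
  107–119 then 1–29 → 13 + 29 = 42 bp
Sorted largest to smallest: 42, 22, 22, 19, 14 bp.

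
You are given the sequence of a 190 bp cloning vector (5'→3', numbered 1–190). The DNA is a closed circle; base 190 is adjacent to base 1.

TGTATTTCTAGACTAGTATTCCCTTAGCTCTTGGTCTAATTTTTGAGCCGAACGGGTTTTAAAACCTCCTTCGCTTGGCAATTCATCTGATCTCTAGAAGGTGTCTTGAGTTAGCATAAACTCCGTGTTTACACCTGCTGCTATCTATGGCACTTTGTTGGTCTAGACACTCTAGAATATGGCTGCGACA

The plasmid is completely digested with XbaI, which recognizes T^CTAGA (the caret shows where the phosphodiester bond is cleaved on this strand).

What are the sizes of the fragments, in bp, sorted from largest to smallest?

86, 69, 26, 9 bp

XbaI sites (TCTAGA) start at positions 7, 93, 162, 171.
XbaI cuts after the first base of each site, so after positions 7, 93, 162, 171.
Circular molecule, 4 cuts → 4 fragments:
  8–93 → 86 bp
  94–162 → 69 bp
  163–171 → 9 bp
  172–190 then 1–7 → 19 + 7 = 26 bp
Sorted largest to smallest: 86, 69, 26, 9 bp.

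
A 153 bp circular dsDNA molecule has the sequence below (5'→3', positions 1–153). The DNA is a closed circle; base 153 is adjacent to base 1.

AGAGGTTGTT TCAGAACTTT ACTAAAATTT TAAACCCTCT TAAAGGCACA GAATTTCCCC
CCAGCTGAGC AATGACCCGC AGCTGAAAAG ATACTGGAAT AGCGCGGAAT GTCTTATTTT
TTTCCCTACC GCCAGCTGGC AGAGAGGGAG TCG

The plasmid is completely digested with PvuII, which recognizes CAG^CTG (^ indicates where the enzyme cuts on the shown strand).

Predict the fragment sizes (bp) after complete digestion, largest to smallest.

82, 53, 18 bp

PvuII sites (CAGCTG) start at positions 62, 80, 133.
PvuII cuts after base 3 of each site, so after positions 64, 82, 135.
Circular molecule, 3 cuts → 3 fragments:
  65–82 → 18 bp
  83–135 → 53 bp
  136–153 then 1–64 → 18 + 64 = 82 bp
Sorted largest to smallest: 82, 53, 18 bp.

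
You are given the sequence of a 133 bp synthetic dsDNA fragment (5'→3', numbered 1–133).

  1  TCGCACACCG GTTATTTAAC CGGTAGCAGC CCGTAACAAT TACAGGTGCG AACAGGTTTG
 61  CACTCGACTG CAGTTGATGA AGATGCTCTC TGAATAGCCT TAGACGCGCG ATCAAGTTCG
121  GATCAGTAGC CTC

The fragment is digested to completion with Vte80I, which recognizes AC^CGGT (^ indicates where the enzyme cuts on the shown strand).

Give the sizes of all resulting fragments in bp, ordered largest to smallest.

113, 12, 8 bp

Vte80I sites (ACCGGT) start at positions 7, 19.
Vte80I cuts after base 2 of each site, so after positions 8, 20.
Linear molecule, 2 cuts → 3 fragments:
  1–8 → 8 bp
  9–20 → 12 bp
  21–133 → 113 bp
Sorted largest to smallest: 113, 12, 8 bp.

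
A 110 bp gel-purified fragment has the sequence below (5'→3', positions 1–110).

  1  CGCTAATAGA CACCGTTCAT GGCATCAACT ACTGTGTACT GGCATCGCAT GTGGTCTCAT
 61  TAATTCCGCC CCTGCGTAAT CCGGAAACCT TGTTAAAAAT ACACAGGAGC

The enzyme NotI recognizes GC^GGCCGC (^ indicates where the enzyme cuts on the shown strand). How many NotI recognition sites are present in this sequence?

0

No occurrence of GCGGCCGC is present in the sequence.
NotI does not cut: 0 sites.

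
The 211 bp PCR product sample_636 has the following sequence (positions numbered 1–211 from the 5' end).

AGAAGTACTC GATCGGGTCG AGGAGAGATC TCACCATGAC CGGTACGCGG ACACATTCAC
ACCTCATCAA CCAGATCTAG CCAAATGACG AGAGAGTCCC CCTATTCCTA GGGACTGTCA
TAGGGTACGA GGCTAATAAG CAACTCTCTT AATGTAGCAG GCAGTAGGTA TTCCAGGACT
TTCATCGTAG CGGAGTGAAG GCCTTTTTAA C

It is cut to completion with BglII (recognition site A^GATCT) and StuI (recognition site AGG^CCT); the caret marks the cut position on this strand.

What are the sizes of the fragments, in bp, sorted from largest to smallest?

128, 47, 26, 10 bp

BglII sites (AGATCT) start at positions 26, 73.
BglII cuts after the first base of each site, so after positions 26, 73.
The StuI site (AGGCCT) starts at position 199.
StuI cuts after base 3 of each site, so after position 201.
Combined cut positions: 26, 73, 201.
Linear molecule, 3 cuts → 4 fragments:
  1–26 → 26 bp
  27–73 → 47 bp
  74–201 → 128 bp
  202–211 → 10 bp
Sorted largest to smallest: 128, 47, 26, 10 bp.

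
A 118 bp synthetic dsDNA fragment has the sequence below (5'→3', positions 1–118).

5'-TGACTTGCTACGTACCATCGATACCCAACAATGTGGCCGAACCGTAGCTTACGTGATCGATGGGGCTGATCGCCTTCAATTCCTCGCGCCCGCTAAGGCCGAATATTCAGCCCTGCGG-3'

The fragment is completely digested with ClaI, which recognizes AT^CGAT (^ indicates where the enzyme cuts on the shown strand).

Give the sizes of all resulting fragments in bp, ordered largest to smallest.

ClaI sites (ATCGAT) start at positions 17, 56.
ClaI cuts after base 2 of each site, so after positions 18, 57.
Linear molecule, 2 cuts → 3 fragments:
  1–18 → 18 bp
  19–57 → 39 bp
  58–118 → 61 bp
Sorted largest to smallest: 61, 39, 18 bp.

61, 39, 18 bp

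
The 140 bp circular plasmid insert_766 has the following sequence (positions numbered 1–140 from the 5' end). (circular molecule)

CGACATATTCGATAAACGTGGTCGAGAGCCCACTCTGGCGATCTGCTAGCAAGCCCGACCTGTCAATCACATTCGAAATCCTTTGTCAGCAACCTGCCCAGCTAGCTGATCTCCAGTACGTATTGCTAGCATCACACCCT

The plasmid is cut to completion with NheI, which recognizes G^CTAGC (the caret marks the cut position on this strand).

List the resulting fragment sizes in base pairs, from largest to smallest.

60, 56, 24 bp

NheI sites (GCTAGC) start at positions 45, 101, 125.
NheI cuts after the first base of each site, so after positions 45, 101, 125.
Circular molecule, 3 cuts → 3 fragments:
  46–101 → 56 bp
  102–125 → 24 bp
  126–140 then 1–45 → 15 + 45 = 60 bp
Sorted largest to smallest: 60, 56, 24 bp.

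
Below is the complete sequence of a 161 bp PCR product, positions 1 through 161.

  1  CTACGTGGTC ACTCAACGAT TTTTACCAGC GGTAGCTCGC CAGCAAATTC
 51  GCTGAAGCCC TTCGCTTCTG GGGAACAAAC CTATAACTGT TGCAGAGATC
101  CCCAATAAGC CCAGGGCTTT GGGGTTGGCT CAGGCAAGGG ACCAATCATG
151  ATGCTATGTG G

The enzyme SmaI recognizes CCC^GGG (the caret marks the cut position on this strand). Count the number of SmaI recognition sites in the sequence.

0

No occurrence of CCCGGG is present in the sequence.
SmaI does not cut: 0 sites.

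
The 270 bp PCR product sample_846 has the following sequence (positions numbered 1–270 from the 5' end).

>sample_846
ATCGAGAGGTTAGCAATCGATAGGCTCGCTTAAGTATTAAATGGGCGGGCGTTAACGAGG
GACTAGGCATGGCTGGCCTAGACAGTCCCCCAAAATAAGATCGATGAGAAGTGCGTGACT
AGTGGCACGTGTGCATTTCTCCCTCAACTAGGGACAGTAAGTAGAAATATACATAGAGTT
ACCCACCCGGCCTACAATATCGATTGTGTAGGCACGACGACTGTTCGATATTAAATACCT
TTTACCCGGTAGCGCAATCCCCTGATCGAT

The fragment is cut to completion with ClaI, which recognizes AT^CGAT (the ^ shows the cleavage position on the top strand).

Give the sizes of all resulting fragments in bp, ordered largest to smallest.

99, 84, 66, 17, 4 bp

ClaI sites (ATCGAT) start at positions 16, 100, 199, 265.
ClaI cuts after base 2 of each site, so after positions 17, 101, 200, 266.
Linear molecule, 4 cuts → 5 fragments:
  1–17 → 17 bp
  18–101 → 84 bp
  102–200 → 99 bp
  201–266 → 66 bp
  267–270 → 4 bp
Sorted largest to smallest: 99, 84, 66, 17, 4 bp.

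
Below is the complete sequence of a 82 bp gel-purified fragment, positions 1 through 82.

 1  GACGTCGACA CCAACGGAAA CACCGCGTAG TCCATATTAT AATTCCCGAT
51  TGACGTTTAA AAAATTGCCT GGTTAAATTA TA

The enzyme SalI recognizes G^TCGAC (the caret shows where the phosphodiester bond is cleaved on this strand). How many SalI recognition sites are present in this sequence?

GTCGAC occurs starting at position 4.
SalI cuts at 1 site.

1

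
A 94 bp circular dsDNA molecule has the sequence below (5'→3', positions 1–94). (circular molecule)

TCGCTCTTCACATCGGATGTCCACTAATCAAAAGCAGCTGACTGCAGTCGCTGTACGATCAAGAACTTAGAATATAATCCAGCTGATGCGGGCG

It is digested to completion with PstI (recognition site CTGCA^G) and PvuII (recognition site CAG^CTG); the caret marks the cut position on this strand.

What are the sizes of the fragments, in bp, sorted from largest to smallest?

The PstI site (CTGCAG) starts at position 42.
PstI cuts after base 5 of each site (before the last base), so after position 46.
PvuII sites (CAGCTG) start at positions 35, 80.
PvuII cuts after base 3 of each site, so after positions 37, 82.
Combined cut positions: 37, 46, 82.
Circular molecule, 3 cuts → 3 fragments:
  38–46 → 9 bp
  47–82 → 36 bp
  83–94 then 1–37 → 12 + 37 = 49 bp
Sorted largest to smallest: 49, 36, 9 bp.

49, 36, 9 bp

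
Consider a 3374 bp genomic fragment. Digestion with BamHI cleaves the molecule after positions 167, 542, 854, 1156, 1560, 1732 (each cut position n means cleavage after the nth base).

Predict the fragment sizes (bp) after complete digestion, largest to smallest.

1642, 404, 375, 312, 302, 172, 167 bp

Linear molecule, 6 cuts → 7 fragments:
  167 − 0 = 167 bp
  542 − 167 = 375 bp
  854 − 542 = 312 bp
  1156 − 854 = 302 bp
  1560 − 1156 = 404 bp
  1732 − 1560 = 172 bp
  3374 − 1732 = 1642 bp
Sorted largest to smallest: 1642, 404, 375, 312, 302, 172, 167 bp.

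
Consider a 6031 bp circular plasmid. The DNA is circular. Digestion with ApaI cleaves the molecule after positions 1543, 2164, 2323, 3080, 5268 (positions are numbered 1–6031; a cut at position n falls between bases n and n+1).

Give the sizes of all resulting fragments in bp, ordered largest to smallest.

Circular molecule, 5 cuts → 5 fragments:
  2164 − 1543 = 621 bp
  2323 − 2164 = 159 bp
  3080 − 2323 = 757 bp
  5268 − 3080 = 2188 bp
  wrap: 6031 − 5268 + 1543 = 2306 bp
Sorted largest to smallest: 2306, 2188, 757, 621, 159 bp.

2306, 2188, 757, 621, 159 bp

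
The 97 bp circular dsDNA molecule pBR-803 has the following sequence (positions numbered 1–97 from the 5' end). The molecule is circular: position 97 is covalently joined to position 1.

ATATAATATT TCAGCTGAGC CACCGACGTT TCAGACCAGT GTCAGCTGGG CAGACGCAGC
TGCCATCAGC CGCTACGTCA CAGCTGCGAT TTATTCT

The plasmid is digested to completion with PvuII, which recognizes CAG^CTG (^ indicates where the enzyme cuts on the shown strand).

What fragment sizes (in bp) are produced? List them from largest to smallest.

PvuII sites (CAGCTG) start at positions 12, 43, 57, 81.
PvuII cuts after base 3 of each site, so after positions 14, 45, 59, 83.
Circular molecule, 4 cuts → 4 fragments:
  15–45 → 31 bp
  46–59 → 14 bp
  60–83 → 24 bp
  84–97 then 1–14 → 14 + 14 = 28 bp
Sorted largest to smallest: 31, 28, 24, 14 bp.

31, 28, 24, 14 bp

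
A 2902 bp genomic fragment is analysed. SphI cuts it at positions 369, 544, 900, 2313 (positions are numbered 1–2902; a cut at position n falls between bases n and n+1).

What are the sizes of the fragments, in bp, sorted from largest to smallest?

Linear molecule, 4 cuts → 5 fragments:
  369 − 0 = 369 bp
  544 − 369 = 175 bp
  900 − 544 = 356 bp
  2313 − 900 = 1413 bp
  2902 − 2313 = 589 bp
Sorted largest to smallest: 1413, 589, 369, 356, 175 bp.

1413, 589, 369, 356, 175 bp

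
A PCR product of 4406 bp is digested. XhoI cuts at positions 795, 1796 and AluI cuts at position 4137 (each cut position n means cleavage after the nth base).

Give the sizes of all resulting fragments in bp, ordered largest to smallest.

Combined cut positions (sorted): 795, 1796, 4137.
Linear molecule, 3 cuts → 4 fragments:
  795 − 0 = 795 bp
  1796 − 795 = 1001 bp
  4137 − 1796 = 2341 bp
  4406 − 4137 = 269 bp
Sorted largest to smallest: 2341, 1001, 795, 269 bp.

2341, 1001, 795, 269 bp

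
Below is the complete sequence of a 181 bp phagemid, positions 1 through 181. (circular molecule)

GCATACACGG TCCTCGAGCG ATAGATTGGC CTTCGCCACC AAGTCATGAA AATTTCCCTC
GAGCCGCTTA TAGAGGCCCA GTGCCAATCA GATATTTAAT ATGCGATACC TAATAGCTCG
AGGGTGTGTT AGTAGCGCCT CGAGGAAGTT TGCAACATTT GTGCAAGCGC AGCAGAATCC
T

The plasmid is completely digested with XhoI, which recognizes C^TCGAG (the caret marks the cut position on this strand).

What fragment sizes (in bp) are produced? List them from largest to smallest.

XhoI sites (CTCGAG) start at positions 13, 58, 117, 139.
XhoI cuts after the first base of each site, so after positions 13, 58, 117, 139.
Circular molecule, 4 cuts → 4 fragments:
  14–58 → 45 bp
  59–117 → 59 bp
  118–139 → 22 bp
  140–181 then 1–13 → 42 + 13 = 55 bp
Sorted largest to smallest: 59, 55, 45, 22 bp.

59, 55, 45, 22 bp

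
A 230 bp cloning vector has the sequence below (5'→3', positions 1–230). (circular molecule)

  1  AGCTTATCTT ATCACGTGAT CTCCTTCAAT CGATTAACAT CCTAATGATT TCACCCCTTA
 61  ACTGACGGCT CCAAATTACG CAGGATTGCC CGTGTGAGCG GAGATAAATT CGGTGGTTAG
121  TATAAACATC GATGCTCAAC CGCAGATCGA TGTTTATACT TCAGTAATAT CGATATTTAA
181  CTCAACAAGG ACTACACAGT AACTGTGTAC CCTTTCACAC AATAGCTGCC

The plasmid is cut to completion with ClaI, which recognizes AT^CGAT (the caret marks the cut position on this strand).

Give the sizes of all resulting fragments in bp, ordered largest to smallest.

99, 90, 23, 18 bp

ClaI sites (ATCGAT) start at positions 29, 128, 146, 169.
ClaI cuts after base 2 of each site, so after positions 30, 129, 147, 170.
Circular molecule, 4 cuts → 4 fragments:
  31–129 → 99 bp
  130–147 → 18 bp
  148–170 → 23 bp
  171–230 then 1–30 → 60 + 30 = 90 bp
Sorted largest to smallest: 99, 90, 23, 18 bp.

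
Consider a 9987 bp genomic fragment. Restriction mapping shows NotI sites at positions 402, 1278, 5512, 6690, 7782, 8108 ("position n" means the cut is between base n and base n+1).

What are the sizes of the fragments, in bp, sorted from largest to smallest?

Linear molecule, 6 cuts → 7 fragments:
  402 − 0 = 402 bp
  1278 − 402 = 876 bp
  5512 − 1278 = 4234 bp
  6690 − 5512 = 1178 bp
  7782 − 6690 = 1092 bp
  8108 − 7782 = 326 bp
  9987 − 8108 = 1879 bp
Sorted largest to smallest: 4234, 1879, 1178, 1092, 876, 402, 326 bp.

4234, 1879, 1178, 1092, 876, 402, 326 bp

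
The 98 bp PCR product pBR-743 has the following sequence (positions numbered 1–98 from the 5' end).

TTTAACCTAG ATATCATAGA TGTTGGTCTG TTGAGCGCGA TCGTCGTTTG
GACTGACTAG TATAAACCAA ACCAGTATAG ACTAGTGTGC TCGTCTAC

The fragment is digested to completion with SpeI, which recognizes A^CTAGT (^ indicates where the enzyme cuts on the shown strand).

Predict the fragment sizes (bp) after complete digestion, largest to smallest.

SpeI sites (ACTAGT) start at positions 56, 81.
SpeI cuts after the first base of each site, so after positions 56, 81.
Linear molecule, 2 cuts → 3 fragments:
  1–56 → 56 bp
  57–81 → 25 bp
  82–98 → 17 bp
Sorted largest to smallest: 56, 25, 17 bp.

56, 25, 17 bp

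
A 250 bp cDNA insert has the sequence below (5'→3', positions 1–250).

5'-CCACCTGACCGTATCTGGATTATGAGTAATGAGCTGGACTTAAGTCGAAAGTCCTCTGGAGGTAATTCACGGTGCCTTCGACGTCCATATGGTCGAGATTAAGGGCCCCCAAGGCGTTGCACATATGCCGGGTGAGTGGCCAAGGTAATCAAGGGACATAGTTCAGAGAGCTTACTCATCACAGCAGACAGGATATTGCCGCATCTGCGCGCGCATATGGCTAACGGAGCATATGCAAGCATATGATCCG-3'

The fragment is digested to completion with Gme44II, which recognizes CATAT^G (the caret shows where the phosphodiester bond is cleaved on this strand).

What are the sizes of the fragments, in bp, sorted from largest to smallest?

Gme44II sites (CATATG) start at positions 86, 122, 214, 230, 240.
Gme44II cuts after base 5 of each site (before the last base), so after positions 90, 126, 218, 234, 244.
Linear molecule, 5 cuts → 6 fragments:
  1–90 → 90 bp
  91–126 → 36 bp
  127–218 → 92 bp
  219–234 → 16 bp
  235–244 → 10 bp
  245–250 → 6 bp
Sorted largest to smallest: 92, 90, 36, 16, 10, 6 bp.

92, 90, 36, 16, 10, 6 bp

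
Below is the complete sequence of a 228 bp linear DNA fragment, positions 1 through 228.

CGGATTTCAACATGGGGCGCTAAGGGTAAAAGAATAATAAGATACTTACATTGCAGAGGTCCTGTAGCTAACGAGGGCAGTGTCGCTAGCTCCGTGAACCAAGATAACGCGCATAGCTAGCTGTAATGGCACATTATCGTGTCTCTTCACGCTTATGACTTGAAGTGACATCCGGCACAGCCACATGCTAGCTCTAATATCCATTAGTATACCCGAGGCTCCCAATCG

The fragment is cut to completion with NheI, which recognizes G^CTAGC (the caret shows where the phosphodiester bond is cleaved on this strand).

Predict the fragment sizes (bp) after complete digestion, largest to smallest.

NheI sites (GCTAGC) start at positions 85, 116, 187.
NheI cuts after the first base of each site, so after positions 85, 116, 187.
Linear molecule, 3 cuts → 4 fragments:
  1–85 → 85 bp
  86–116 → 31 bp
  117–187 → 71 bp
  188–228 → 41 bp
Sorted largest to smallest: 85, 71, 41, 31 bp.

85, 71, 41, 31 bp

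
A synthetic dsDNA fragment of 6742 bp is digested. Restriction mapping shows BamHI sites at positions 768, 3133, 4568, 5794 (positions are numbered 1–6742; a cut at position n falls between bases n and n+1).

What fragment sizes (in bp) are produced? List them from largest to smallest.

2365, 1435, 1226, 948, 768 bp

Linear molecule, 4 cuts → 5 fragments:
  768 − 0 = 768 bp
  3133 − 768 = 2365 bp
  4568 − 3133 = 1435 bp
  5794 − 4568 = 1226 bp
  6742 − 5794 = 948 bp
Sorted largest to smallest: 2365, 1435, 1226, 948, 768 bp.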